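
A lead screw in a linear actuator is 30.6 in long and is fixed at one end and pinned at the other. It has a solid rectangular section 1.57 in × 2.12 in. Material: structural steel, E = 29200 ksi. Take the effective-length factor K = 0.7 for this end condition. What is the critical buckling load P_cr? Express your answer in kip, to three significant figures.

Buckling occurs about the weak axis: I_min = h·b³/12 with b = 1.57 in (the shorter side).
I_min = 2.12×1.57³/12 = 0.6837 in⁴
Effective length L_e = K·L = 0.7 × 30.6 = 21.42 in
P_cr = π²EI / L_e² = π² × 29200×10³ × 0.6837 / 21.42² = 4.294×10^5 lb

P_cr ≈ 429 kip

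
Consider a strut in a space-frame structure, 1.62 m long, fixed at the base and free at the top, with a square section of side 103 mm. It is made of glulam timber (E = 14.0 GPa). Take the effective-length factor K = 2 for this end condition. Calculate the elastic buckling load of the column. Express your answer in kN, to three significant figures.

I = a⁴/12 = 103⁴/12 = 9.379×10^6 mm⁴
I = 9.379×10^6 mm⁴ = 9.379×10^-6 m⁴
Effective length L_e = K·L = 2 × 1.62 = 3.240 m
P_cr = π²EI / L_e² = π² × 14.0×10⁹ × 9.379×10^-6 / 3.240² = 1.235×10^5 N

P_cr ≈ 123 kN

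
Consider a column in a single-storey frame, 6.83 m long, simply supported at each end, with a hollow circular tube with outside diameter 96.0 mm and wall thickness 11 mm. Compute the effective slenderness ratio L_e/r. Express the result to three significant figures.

Inner diameter d_i = 96.0 − 2×11 = 74.00 mm
I = π(d_o⁴ − d_i⁴)/64 = π(96.0⁴ − 74.00⁴)/64 = 2.697×10^6 mm⁴
A = 2.937×10^3 mm²;  r_min = √(I/A) = √(2.697×10^6/2.937×10^3) = 30.30 mm
L_e = K·L = 1 × 6.83 m = 6.830 m = 6830.0 mm
λ = L_e / r_min = 6830.0 / 30.30 = 225

λ ≈ 225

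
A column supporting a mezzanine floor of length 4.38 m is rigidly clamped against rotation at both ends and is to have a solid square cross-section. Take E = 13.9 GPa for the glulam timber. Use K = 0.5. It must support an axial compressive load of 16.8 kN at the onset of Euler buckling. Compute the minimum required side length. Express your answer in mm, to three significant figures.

a ≈ 51.5 mm

L_e = K·L = 0.5 × 4.38 = 2.190 m
Required I = P_cr·L_e²/(π²E) = 1.680×10^4 × 2.190² / (π² × 1.39×10^10) = 5.873×10^-7 m⁴
I_req = 5.873×10^5 mm⁴
Solid square: I = a⁴/12  ⇒  a = (12I)^(1/4) = (12×5.873×10^5)^(1/4) = 51.5 mm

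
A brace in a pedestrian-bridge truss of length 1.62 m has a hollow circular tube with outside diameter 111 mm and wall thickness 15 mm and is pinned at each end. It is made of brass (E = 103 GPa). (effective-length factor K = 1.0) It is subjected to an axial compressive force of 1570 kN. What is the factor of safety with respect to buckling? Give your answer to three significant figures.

n ≈ 1.32

Inner diameter d_i = 111 − 2×15 = 81.00 mm
I = π(d_o⁴ − d_i⁴)/64 = π(111⁴ − 81.00⁴)/64 = 5.339×10^6 mm⁴
I = 5.339×10^6 mm⁴ = 5.339×10^-6 m⁴
Effective length L_e = K·L = 1 × 1.62 = 1.620 m
P_cr = π²EI / L_e² = π² × 103×10⁹ × 5.339×10^-6 / 1.620² = 2.068×10^6 N
Factor of safety n = P_cr / P = 2068.0 / 1570 = 1.32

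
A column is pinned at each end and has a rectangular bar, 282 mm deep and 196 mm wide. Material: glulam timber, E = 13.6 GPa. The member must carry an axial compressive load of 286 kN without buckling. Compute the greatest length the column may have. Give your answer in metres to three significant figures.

L_max ≈ 9.11 m

Buckling occurs about the weak axis: I_min = h·b³/12 with b = 196 mm (the shorter side).
I_min = 282×196³/12 = 1.769×10^8 mm⁴
I = 1.769×10^-4 m⁴
At the buckling limit P_cr = P = 2.860×10^5 N
From P_cr = π²EI/(K·L)²:  L = (1/K)·√(π²EI/P_cr) = (1/1)·√(π²×1.36×10^10×1.769×10^-4/2.860×10^5)
L = 9.11 m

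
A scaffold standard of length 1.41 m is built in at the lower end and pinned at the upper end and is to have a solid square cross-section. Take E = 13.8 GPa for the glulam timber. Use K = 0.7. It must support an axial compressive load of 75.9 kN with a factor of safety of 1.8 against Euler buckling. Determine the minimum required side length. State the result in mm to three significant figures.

Required P_cr = n·P = 1.8 × 75.9 = 136.6 kN
L_e = K·L = 0.7 × 1.41 = 0.9870 m
Required I = P_cr·L_e²/(π²E) = 1.366×10^5 × 0.9870² / (π² × 1.38×10^10) = 9.772×10^-7 m⁴
I_req = 9.772×10^5 mm⁴
Solid square: I = a⁴/12  ⇒  a = (12I)^(1/4) = (12×9.772×10^5)^(1/4) = 58.5 mm

a ≈ 58.5 mm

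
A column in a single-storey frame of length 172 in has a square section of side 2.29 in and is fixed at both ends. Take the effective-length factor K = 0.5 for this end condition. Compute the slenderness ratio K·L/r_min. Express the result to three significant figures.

λ ≈ 130

For a square r = a/√12 = 2.29/√12 = 0.6611 in
L_e = K·L = 0.5 × 172 = 86.00 in
λ = L_e / r_min = 86.000 / 0.6611 = 130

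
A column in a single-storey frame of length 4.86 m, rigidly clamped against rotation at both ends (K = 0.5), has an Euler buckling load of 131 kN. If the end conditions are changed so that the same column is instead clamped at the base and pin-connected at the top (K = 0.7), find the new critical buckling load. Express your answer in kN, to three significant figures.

P_cr ∝ 1/K², so P_cr,new = P_cr,old × (K_old/K_new)² = 131 × (0.5/0.7)²
= 131 × 0.5102 = 66.8 kN

P_cr ≈ 66.8 kN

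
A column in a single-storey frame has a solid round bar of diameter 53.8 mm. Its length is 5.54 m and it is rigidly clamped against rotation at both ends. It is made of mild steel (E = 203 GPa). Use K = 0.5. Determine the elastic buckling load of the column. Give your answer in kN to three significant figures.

P_cr ≈ 107 kN

I = πd⁴/64 = π×53.8⁴/64 = 4.112×10^5 mm⁴
I = 4.112×10^5 mm⁴ = 4.112×10^-7 m⁴
Effective length L_e = K·L = 0.5 × 5.54 = 2.770 m
P_cr = π²EI / L_e² = π² × 203×10⁹ × 4.112×10^-7 / 2.770² = 1.074×10^5 N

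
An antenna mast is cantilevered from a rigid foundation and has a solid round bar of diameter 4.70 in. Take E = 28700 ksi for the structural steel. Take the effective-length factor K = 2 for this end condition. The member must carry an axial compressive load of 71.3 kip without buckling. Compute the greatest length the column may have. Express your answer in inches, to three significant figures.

L_max ≈ 154 in

I = πd⁴/64 = π×4.70⁴/64 = 23.95 in⁴
At the buckling limit P_cr = P = 7.130×10^4 lb
From P_cr = π²EI/(K·L)²:  L = (1/K)·√(π²EI/P_cr) = (1/2)·√(π²×2.87×10^7×23.95/7.130×10^4)
L = 154 in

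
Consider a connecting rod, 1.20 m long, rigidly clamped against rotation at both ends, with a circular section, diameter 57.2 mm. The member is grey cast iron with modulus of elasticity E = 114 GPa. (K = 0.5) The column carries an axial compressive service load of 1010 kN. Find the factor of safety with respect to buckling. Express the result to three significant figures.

I = πd⁴/64 = π×57.2⁴/64 = 5.255×10^5 mm⁴
I = 5.255×10^5 mm⁴ = 5.255×10^-7 m⁴
Effective length L_e = K·L = 0.5 × 1.20 = 0.6000 m
P_cr = π²EI / L_e² = π² × 114×10⁹ × 5.255×10^-7 / 0.6000² = 1.642×10^6 N
Factor of safety n = P_cr / P = 1642.3 / 1010 = 1.63

n ≈ 1.63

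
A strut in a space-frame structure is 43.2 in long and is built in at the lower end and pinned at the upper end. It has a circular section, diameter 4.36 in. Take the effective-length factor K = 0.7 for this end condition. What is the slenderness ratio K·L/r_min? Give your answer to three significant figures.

For a solid circle r = d/4 = 4.36/4 = 1.090 in
L_e = K·L = 0.7 × 43.2 = 30.24 in
λ = L_e / r_min = 30.240 / 1.090 = 27.7

λ ≈ 27.7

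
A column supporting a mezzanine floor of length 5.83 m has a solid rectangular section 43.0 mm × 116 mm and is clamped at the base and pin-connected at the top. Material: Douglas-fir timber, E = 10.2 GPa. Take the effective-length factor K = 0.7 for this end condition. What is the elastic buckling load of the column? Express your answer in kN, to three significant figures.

Buckling occurs about the weak axis: I_min = h·b³/12 with b = 43.0 mm (the shorter side).
I_min = 116×43.0³/12 = 7.686×10^5 mm⁴
I = 7.686×10^5 mm⁴ = 7.686×10^-7 m⁴
Effective length L_e = K·L = 0.7 × 5.83 = 4.081 m
P_cr = π²EI / L_e² = π² × 10.2×10⁹ × 7.686×10^-7 / 4.081² = 4.646×10^3 N

P_cr ≈ 4.65 kN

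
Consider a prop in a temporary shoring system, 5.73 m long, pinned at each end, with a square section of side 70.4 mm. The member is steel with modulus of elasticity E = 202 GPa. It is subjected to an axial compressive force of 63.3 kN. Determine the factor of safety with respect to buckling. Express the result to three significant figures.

n ≈ 1.96

I = a⁴/12 = 70.4⁴/12 = 2.047×10^6 mm⁴
I = 2.047×10^6 mm⁴ = 2.047×10^-6 m⁴
Effective length L_e = K·L = 1 × 5.73 = 5.730 m
P_cr = π²EI / L_e² = π² × 202×10⁹ × 2.047×10^-6 / 5.730² = 1.243×10^5 N
Factor of safety n = P_cr / P = 124.29 / 63.3 = 1.96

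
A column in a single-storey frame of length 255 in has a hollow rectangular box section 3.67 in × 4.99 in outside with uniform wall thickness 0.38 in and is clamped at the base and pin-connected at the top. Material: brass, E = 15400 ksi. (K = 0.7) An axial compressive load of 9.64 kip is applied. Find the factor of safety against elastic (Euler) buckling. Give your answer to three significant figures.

n ≈ 5.87

Inner dimensions: h_i = 4.99 − 2×0.38 = 4.230 in, b_i = 3.67 − 2×0.38 = 2.910 in
Weak-axis I_min = (h_o·b_o³ − h_i·b_i³)/12 with b_o = 3.67, b_i = 2.910 in (shorter outer/inner sides).
I_min = (4.99×3.67³ − 4.230×2.910³)/12 = 11.87 in⁴
Effective length L_e = K·L = 0.7 × 255 = 178.5 in
P_cr = π²EI / L_e² = π² × 15400×10³ × 11.87 / 178.5² = 5.662×10^4 lb
Factor of safety n = P_cr / P = 56.617 / 9.64 = 5.87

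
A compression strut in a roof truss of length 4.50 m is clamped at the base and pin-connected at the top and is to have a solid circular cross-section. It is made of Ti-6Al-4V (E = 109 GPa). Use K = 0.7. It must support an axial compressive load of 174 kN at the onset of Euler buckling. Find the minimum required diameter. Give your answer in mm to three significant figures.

L_e = K·L = 0.7 × 4.50 = 3.150 m
Required I = P_cr·L_e²/(π²E) = 1.740×10^5 × 3.150² / (π² × 1.09×10^11) = 1.605×10^-6 m⁴
I_req = 1.605×10^6 mm⁴
Solid circle: I = πd⁴/64  ⇒  d = (64I/π)^(1/4) = (64×1.605×10^6/π)^(1/4) = 75.6 mm

d ≈ 75.6 mm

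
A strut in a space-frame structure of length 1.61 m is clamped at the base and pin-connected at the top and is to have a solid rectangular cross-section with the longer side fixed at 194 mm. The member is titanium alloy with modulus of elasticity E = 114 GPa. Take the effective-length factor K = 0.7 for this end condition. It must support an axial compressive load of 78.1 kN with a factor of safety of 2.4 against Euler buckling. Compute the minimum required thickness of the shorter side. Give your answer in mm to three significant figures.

Required P_cr = n·P = 2.4 × 78.1 = 187.4 kN
L_e = K·L = 0.7 × 1.61 = 1.127 m
Required I = P_cr·L_e²/(π²E) = 1.874×10^5 × 1.127² / (π² × 1.14×10^11) = 2.116×10^-7 m⁴
I_req = 2.116×10^5 mm⁴
Rectangle, weak axis: I_min = h·b³/12 with h = 194 mm fixed  ⇒  b = (12I/h)^(1/3) = 23.6 mm

b ≈ 23.6 mm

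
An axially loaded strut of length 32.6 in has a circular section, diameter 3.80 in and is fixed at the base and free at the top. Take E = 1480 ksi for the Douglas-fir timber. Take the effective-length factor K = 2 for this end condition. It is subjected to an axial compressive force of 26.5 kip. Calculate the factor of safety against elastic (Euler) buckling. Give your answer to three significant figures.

n ≈ 1.33

I = πd⁴/64 = π×3.80⁴/64 = 10.24 in⁴
Effective length L_e = K·L = 2 × 32.6 = 65.20 in
P_cr = π²EI / L_e² = π² × 1480×10³ × 10.24 / 65.20² = 3.517×10^4 lb
Factor of safety n = P_cr / P = 35.170 / 26.5 = 1.33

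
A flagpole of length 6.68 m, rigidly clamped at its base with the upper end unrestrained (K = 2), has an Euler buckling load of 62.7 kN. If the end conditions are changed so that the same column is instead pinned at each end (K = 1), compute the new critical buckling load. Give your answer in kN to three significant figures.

P_cr ≈ 251 kN

P_cr ∝ 1/K², so P_cr,new = P_cr,old × (K_old/K_new)² = 62.7 × (2/1)²
= 62.7 × 4.000 = 251 kN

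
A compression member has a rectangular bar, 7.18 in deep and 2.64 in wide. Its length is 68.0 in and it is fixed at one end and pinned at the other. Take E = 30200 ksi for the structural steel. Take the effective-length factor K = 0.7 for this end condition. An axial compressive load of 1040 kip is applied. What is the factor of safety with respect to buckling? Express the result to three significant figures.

n ≈ 1.39

Buckling occurs about the weak axis: I_min = h·b³/12 with b = 2.64 in (the shorter side).
I_min = 7.18×2.64³/12 = 11.01 in⁴
Effective length L_e = K·L = 0.7 × 68.0 = 47.60 in
P_cr = π²EI / L_e² = π² × 30200×10³ × 11.01 / 47.60² = 1.448×10^6 lb
Factor of safety n = P_cr / P = 1448.3 / 1040 = 1.39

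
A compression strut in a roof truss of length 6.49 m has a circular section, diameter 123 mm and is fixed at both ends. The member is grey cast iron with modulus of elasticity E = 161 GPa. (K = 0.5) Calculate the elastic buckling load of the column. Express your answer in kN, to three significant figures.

P_cr ≈ 1700 kN

I = πd⁴/64 = π×123⁴/64 = 1.124×10^7 mm⁴
I = 1.124×10^7 mm⁴ = 1.124×10^-5 m⁴
Effective length L_e = K·L = 0.5 × 6.49 = 3.245 m
P_cr = π²EI / L_e² = π² × 161×10⁹ × 1.124×10^-5 / 3.245² = 1.695×10^6 N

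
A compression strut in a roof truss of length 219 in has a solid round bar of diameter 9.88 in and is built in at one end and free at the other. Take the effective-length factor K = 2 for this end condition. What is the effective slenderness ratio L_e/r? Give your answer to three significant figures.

λ ≈ 177

For a solid circle r = d/4 = 9.88/4 = 2.470 in
L_e = K·L = 2 × 219 = 438.0 in
λ = L_e / r_min = 438.00 / 2.470 = 177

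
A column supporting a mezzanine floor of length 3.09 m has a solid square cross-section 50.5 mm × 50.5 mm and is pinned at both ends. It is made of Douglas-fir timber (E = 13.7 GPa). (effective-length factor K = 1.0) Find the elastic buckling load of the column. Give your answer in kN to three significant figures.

P_cr ≈ 7.68 kN

I = a⁴/12 = 50.5⁴/12 = 5.420×10^5 mm⁴
I = 5.420×10^5 mm⁴ = 5.420×10^-7 m⁴
Effective length L_e = K·L = 1 × 3.09 = 3.090 m
P_cr = π²EI / L_e² = π² × 13.7×10⁹ × 5.420×10^-7 / 3.090² = 7.675×10^3 N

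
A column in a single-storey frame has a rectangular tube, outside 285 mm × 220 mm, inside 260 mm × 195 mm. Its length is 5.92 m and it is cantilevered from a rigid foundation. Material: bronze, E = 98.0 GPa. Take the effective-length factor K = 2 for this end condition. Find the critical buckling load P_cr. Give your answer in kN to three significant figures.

P_cr ≈ 636 kN

Weak-axis I_min = (h_o·b_o³ − h_i·b_i³)/12 with b_o = 220, b_i = 195.0 mm (shorter outer/inner sides).
I_min = (285×220³ − 260.0×195.0³)/12 = 9.223×10^7 mm⁴
I = 9.223×10^7 mm⁴ = 9.223×10^-5 m⁴
Effective length L_e = K·L = 2 × 5.92 = 11.84 m
P_cr = π²EI / L_e² = π² × 98.0×10⁹ × 9.223×10^-5 / 11.84² = 6.364×10^5 N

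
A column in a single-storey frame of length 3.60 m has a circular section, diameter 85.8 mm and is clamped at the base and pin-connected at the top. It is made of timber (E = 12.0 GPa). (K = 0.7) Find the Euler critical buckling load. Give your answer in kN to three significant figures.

P_cr ≈ 49.6 kN

I = πd⁴/64 = π×85.8⁴/64 = 2.660×10^6 mm⁴
I = 2.660×10^6 mm⁴ = 2.660×10^-6 m⁴
Effective length L_e = K·L = 0.7 × 3.60 = 2.520 m
P_cr = π²EI / L_e² = π² × 12.0×10⁹ × 2.660×10^-6 / 2.520² = 4.961×10^4 N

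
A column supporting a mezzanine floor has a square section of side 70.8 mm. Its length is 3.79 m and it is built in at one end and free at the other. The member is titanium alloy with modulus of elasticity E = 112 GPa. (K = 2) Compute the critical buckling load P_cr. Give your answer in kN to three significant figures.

P_cr ≈ 40.3 kN

I = a⁴/12 = 70.8⁴/12 = 2.094×10^6 mm⁴
I = 2.094×10^6 mm⁴ = 2.094×10^-6 m⁴
Effective length L_e = K·L = 2 × 3.79 = 7.580 m
P_cr = π²EI / L_e² = π² × 112×10⁹ × 2.094×10^-6 / 7.580² = 4.028×10^4 N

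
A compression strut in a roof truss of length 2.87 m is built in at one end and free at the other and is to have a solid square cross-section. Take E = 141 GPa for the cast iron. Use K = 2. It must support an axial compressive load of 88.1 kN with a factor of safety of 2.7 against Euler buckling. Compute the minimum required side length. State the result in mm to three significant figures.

a ≈ 90.7 mm

Required P_cr = n·P = 2.7 × 88.1 = 237.9 kN
L_e = K·L = 2 × 2.87 = 5.740 m
Required I = P_cr·L_e²/(π²E) = 2.379×10^5 × 5.740² / (π² × 1.41×10^11) = 5.632×10^-6 m⁴
I_req = 5.632×10^6 mm⁴
Solid square: I = a⁴/12  ⇒  a = (12I)^(1/4) = (12×5.632×10^6)^(1/4) = 90.7 mm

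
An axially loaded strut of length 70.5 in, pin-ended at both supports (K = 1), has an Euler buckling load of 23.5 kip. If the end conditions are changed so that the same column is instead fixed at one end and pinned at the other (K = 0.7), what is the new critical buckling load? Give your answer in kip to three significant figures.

P_cr ∝ 1/K², so P_cr,new = P_cr,old × (K_old/K_new)² = 23.5 × (1/0.7)²
= 23.5 × 2.041 = 48.0 kip

P_cr ≈ 48.0 kip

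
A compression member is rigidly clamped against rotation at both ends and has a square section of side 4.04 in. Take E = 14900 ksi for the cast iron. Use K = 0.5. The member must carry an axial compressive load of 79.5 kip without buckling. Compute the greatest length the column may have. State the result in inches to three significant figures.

L_max ≈ 405 in

I = a⁴/12 = 4.04⁴/12 = 22.20 in⁴
At the buckling limit P_cr = P = 7.950×10^4 lb
From P_cr = π²EI/(K·L)²:  L = (1/K)·√(π²EI/P_cr) = (1/0.5)·√(π²×1.49×10^7×22.20/7.950×10^4)
L = 405 in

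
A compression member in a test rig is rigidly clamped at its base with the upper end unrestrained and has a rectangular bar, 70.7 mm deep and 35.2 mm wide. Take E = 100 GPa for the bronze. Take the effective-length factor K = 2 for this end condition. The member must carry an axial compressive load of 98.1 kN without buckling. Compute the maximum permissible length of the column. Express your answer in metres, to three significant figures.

Buckling occurs about the weak axis: I_min = h·b³/12 with b = 35.2 mm (the shorter side).
I_min = 70.7×35.2³/12 = 2.570×10^5 mm⁴
I = 2.570×10^-7 m⁴
At the buckling limit P_cr = P = 9.810×10^4 N
From P_cr = π²EI/(K·L)²:  L = (1/K)·√(π²EI/P_cr) = (1/2)·√(π²×1.00×10^11×2.570×10^-7/9.810×10^4)
L = 0.804 m

L_max ≈ 0.804 m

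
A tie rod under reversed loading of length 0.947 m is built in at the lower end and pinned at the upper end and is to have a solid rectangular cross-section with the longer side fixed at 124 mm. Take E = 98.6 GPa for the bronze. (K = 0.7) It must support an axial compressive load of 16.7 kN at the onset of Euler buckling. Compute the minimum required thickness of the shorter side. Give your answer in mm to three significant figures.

b ≈ 9.00 mm

L_e = K·L = 0.7 × 0.947 = 0.6629 m
Required I = P_cr·L_e²/(π²E) = 1.670×10^4 × 0.6629² / (π² × 9.86×10^10) = 7.541×10^-9 m⁴
I_req = 7.541×10^3 mm⁴
Rectangle, weak axis: I_min = h·b³/12 with h = 124 mm fixed  ⇒  b = (12I/h)^(1/3) = 9.00 mm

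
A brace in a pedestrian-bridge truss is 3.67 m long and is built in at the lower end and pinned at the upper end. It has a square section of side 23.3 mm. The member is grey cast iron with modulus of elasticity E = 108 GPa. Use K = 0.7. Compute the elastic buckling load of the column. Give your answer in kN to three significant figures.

P_cr ≈ 3.97 kN

I = a⁴/12 = 23.3⁴/12 = 2.456×10^4 mm⁴
I = 2.456×10^4 mm⁴ = 2.456×10^-8 m⁴
Effective length L_e = K·L = 0.7 × 3.67 = 2.569 m
P_cr = π²EI / L_e² = π² × 108×10⁹ × 2.456×10^-8 / 2.569² = 3.967×10^3 N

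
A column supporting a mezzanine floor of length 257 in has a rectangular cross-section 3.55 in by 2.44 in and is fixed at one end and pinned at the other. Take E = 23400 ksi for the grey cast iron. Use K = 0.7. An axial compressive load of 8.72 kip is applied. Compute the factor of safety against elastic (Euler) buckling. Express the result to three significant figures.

Buckling occurs about the weak axis: I_min = h·b³/12 with b = 2.44 in (the shorter side).
I_min = 3.55×2.44³/12 = 4.298 in⁴
Effective length L_e = K·L = 0.7 × 257 = 179.9 in
P_cr = π²EI / L_e² = π² × 23400×10³ × 4.298 / 179.9² = 3.067×10^4 lb
Factor of safety n = P_cr / P = 30.667 / 8.72 = 3.52

n ≈ 3.52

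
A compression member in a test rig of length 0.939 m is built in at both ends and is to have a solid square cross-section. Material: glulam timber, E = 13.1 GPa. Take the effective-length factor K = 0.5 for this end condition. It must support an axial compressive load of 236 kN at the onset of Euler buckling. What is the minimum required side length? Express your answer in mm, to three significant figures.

L_e = K·L = 0.5 × 0.939 = 0.4695 m
Required I = P_cr·L_e²/(π²E) = 2.360×10^5 × 0.4695² / (π² × 1.31×10^10) = 4.024×10^-7 m⁴
I_req = 4.024×10^5 mm⁴
Solid square: I = a⁴/12  ⇒  a = (12I)^(1/4) = (12×4.024×10^5)^(1/4) = 46.9 mm

a ≈ 46.9 mm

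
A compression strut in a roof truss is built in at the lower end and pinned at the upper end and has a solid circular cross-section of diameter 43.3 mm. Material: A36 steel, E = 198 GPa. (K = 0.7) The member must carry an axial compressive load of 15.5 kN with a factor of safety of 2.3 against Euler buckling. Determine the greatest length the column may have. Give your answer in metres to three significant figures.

L_max ≈ 4.39 m

I = πd⁴/64 = π×43.3⁴/64 = 1.726×10^5 mm⁴
I = 1.726×10^-7 m⁴
Required critical load P_cr = n·P = 2.3 × 15.5 = 35.65 kN = 3.565×10^4 N
From P_cr = π²EI/(K·L)²:  L = (1/K)·√(π²EI/P_cr) = (1/0.7)·√(π²×1.98×10^11×1.726×10^-7/3.565×10^4)
L = 4.39 m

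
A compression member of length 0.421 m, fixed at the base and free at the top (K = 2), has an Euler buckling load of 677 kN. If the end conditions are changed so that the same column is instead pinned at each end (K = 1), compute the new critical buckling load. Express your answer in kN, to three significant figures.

P_cr ∝ 1/K², so P_cr,new = P_cr,old × (K_old/K_new)² = 677 × (2/1)²
= 677 × 4.000 = 2710 kN

P_cr ≈ 2710 kN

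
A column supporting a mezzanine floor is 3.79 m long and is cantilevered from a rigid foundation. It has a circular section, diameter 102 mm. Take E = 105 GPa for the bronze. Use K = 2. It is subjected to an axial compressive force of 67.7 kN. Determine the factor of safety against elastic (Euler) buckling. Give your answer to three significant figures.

n ≈ 1.42

I = πd⁴/64 = π×102⁴/64 = 5.313×10^6 mm⁴
I = 5.313×10^6 mm⁴ = 5.313×10^-6 m⁴
Effective length L_e = K·L = 2 × 3.79 = 7.580 m
P_cr = π²EI / L_e² = π² × 105×10⁹ × 5.313×10^-6 / 7.580² = 9.583×10^4 N
Factor of safety n = P_cr / P = 95.834 / 67.7 = 1.42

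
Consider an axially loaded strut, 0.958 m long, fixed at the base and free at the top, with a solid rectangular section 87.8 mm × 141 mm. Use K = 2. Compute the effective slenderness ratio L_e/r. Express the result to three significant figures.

Buckling occurs about the weak axis: I_min = h·b³/12 with b = 87.8 mm (the shorter side).
I_min = 141×87.8³/12 = 7.953×10^6 mm⁴
A = 1.238×10^4 mm²;  r_min = √(I/A) = √(7.953×10^6/1.238×10^4) = 25.35 mm
L_e = K·L = 2 × 0.958 m = 1.916 m = 1916.0 mm
λ = L_e / r_min = 1916.0 / 25.35 = 75.6

λ ≈ 75.6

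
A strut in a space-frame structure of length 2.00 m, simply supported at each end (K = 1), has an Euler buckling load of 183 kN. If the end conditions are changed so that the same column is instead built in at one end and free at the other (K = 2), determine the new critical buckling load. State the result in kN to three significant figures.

P_cr ≈ 45.8 kN

P_cr ∝ 1/K², so P_cr,new = P_cr,old × (K_old/K_new)² = 183 × (1/2)²
= 183 × 0.2500 = 45.8 kN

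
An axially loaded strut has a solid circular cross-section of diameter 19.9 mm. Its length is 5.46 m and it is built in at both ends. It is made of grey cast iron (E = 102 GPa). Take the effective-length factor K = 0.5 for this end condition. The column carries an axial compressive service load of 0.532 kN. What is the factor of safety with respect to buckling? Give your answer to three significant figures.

n ≈ 1.95

I = πd⁴/64 = π×19.9⁴/64 = 7.698×10^3 mm⁴
I = 7.698×10^3 mm⁴ = 7.698×10^-9 m⁴
Effective length L_e = K·L = 0.5 × 5.46 = 2.730 m
P_cr = π²EI / L_e² = π² × 102×10⁹ × 7.698×10^-9 / 2.730² = 1.040×10^3 N
Factor of safety n = P_cr / P = 1.0398 / 0.532 = 1.95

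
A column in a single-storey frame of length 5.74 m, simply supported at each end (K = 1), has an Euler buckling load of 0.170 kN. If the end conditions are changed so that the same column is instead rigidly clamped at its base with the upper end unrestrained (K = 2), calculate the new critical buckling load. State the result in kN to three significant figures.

P_cr ∝ 1/K², so P_cr,new = P_cr,old × (K_old/K_new)² = 0.170 × (1/2)²
= 0.170 × 0.2500 = 0.0425 kN

P_cr ≈ 0.0425 kN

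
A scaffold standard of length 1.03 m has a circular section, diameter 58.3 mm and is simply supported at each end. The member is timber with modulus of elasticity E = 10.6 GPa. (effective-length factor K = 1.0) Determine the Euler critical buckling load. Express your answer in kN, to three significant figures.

I = πd⁴/64 = π×58.3⁴/64 = 5.671×10^5 mm⁴
I = 5.671×10^5 mm⁴ = 5.671×10^-7 m⁴
Effective length L_e = K·L = 1 × 1.03 = 1.030 m
P_cr = π²EI / L_e² = π² × 10.6×10⁹ × 5.671×10^-7 / 1.030² = 5.592×10^4 N

P_cr ≈ 55.9 kN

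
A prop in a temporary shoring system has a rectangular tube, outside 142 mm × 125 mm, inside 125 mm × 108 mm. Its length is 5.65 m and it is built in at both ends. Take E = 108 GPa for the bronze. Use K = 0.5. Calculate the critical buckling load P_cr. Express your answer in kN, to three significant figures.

P_cr ≈ 1330 kN

Weak-axis I_min = (h_o·b_o³ − h_i·b_i³)/12 with b_o = 125, b_i = 108.0 mm (shorter outer/inner sides).
I_min = (142×125³ − 125.0×108.0³)/12 = 9.990×10^6 mm⁴
I = 9.990×10^6 mm⁴ = 9.990×10^-6 m⁴
Effective length L_e = K·L = 0.5 × 5.65 = 2.825 m
P_cr = π²EI / L_e² = π² × 108×10⁹ × 9.990×10^-6 / 2.825² = 1.334×10^6 N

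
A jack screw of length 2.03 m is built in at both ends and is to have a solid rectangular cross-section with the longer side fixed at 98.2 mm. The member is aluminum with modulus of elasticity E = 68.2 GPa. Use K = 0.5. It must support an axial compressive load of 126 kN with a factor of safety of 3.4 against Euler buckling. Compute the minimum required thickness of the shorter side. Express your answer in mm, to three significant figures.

Required P_cr = n·P = 3.4 × 126 = 428.4 kN
L_e = K·L = 0.5 × 2.03 = 1.015 m
Required I = P_cr·L_e²/(π²E) = 4.284×10^5 × 1.015² / (π² × 6.82×10^10) = 6.557×10^-7 m⁴
I_req = 6.557×10^5 mm⁴
Rectangle, weak axis: I_min = h·b³/12 with h = 98.2 mm fixed  ⇒  b = (12I/h)^(1/3) = 43.1 mm

b ≈ 43.1 mm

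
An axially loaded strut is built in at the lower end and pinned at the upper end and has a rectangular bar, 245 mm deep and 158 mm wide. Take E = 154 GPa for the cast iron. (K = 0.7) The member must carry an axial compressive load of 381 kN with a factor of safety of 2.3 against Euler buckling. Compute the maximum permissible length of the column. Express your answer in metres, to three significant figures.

Buckling occurs about the weak axis: I_min = h·b³/12 with b = 158 mm (the shorter side).
I_min = 245×158³/12 = 8.053×10^7 mm⁴
I = 8.053×10^-5 m⁴
Required critical load P_cr = n·P = 2.3 × 381 = 876.3 kN = 8.763×10^5 N
From P_cr = π²EI/(K·L)²:  L = (1/K)·√(π²EI/P_cr) = (1/0.7)·√(π²×1.54×10^11×8.053×10^-5/8.763×10^5)
L = 16.9 m

L_max ≈ 16.9 m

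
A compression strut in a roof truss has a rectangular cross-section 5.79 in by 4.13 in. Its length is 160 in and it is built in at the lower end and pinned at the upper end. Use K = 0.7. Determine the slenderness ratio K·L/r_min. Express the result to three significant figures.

For a rectangle r_min = b/√12 = 4.13/√12 = 1.192 in
L_e = K·L = 0.7 × 160 = 112.0 in
λ = L_e / r_min = 112.00 / 1.192 = 93.9

λ ≈ 93.9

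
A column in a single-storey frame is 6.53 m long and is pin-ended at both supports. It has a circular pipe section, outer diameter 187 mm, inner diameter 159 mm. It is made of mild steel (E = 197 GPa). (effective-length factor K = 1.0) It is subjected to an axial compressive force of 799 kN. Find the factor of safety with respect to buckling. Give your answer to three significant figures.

n ≈ 1.64

d_o = 187 mm, d_i = 159 mm
I = π(d_o⁴ − d_i⁴)/64 = π(187⁴ − 159.0⁴)/64 = 2.865×10^7 mm⁴
I = 2.865×10^7 mm⁴ = 2.865×10^-5 m⁴
Effective length L_e = K·L = 1 × 6.53 = 6.530 m
P_cr = π²EI / L_e² = π² × 197×10⁹ × 2.865×10^-5 / 6.530² = 1.306×10^6 N
Factor of safety n = P_cr / P = 1306.5 / 799 = 1.64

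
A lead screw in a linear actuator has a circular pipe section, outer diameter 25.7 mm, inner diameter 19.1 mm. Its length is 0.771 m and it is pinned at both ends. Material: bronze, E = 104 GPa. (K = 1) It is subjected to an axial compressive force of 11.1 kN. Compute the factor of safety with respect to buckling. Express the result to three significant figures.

n ≈ 2.31

d_o = 25.7 mm, d_i = 19.1 mm
I = π(d_o⁴ − d_i⁴)/64 = π(25.7⁴ − 19.10⁴)/64 = 1.488×10^4 mm⁴
I = 1.488×10^4 mm⁴ = 1.488×10^-8 m⁴
Effective length L_e = K·L = 1 × 0.771 = 0.7710 m
P_cr = π²EI / L_e² = π² × 104×10⁹ × 1.488×10^-8 / 0.7710² = 2.570×10^4 N
Factor of safety n = P_cr / P = 25.696 / 11.1 = 2.31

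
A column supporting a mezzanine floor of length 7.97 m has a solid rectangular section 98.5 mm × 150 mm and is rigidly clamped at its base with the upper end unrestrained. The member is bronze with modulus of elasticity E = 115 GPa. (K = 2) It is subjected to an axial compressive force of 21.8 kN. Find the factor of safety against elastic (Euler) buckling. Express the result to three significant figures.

n ≈ 2.45

Buckling occurs about the weak axis: I_min = h·b³/12 with b = 98.5 mm (the shorter side).
I_min = 150×98.5³/12 = 1.195×10^7 mm⁴
I = 1.195×10^7 mm⁴ = 1.195×10^-5 m⁴
Effective length L_e = K·L = 2 × 7.97 = 15.94 m
P_cr = π²EI / L_e² = π² × 115×10⁹ × 1.195×10^-5 / 15.94² = 5.336×10^4 N
Factor of safety n = P_cr / P = 53.363 / 21.8 = 2.45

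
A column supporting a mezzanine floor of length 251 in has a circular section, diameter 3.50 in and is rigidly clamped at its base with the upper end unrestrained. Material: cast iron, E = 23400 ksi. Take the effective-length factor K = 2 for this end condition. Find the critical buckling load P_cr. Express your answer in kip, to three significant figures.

P_cr ≈ 6.75 kip

I = πd⁴/64 = π×3.50⁴/64 = 7.366 in⁴
Effective length L_e = K·L = 2 × 251 = 502.0 in
P_cr = π²EI / L_e² = π² × 23400×10³ × 7.366 / 502.0² = 6.751×10^3 lb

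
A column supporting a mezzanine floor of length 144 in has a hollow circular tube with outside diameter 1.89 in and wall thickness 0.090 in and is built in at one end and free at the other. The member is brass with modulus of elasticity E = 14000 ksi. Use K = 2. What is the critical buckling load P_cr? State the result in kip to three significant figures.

Inner diameter d_i = 1.89 − 2×0.090 = 1.710 in
I = π(d_o⁴ − d_i⁴)/64 = π(1.89⁴ − 1.710⁴)/64 = 0.2066 in⁴
Effective length L_e = K·L = 2 × 144 = 288.0 in
P_cr = π²EI / L_e² = π² × 14000×10³ × 0.2066 / 288.0² = 344.2 lb

P_cr ≈ 0.344 kip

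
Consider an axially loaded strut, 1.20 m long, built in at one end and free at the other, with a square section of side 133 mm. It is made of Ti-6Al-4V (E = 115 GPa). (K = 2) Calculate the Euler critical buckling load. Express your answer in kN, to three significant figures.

I = a⁴/12 = 133⁴/12 = 2.608×10^7 mm⁴
I = 2.608×10^7 mm⁴ = 2.608×10^-5 m⁴
Effective length L_e = K·L = 2 × 1.20 = 2.400 m
P_cr = π²EI / L_e² = π² × 115×10⁹ × 2.608×10^-5 / 2.400² = 5.138×10^6 N

P_cr ≈ 5140 kN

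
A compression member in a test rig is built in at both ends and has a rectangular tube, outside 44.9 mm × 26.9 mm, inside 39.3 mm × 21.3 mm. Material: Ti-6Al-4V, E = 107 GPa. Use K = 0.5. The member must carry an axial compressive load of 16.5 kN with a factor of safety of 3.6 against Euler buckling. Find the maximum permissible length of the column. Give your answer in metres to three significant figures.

L_max ≈ 1.71 m

Weak-axis I_min = (h_o·b_o³ − h_i·b_i³)/12 with b_o = 26.9, b_i = 21.30 mm (shorter outer/inner sides).
I_min = (44.9×26.9³ − 39.30×21.30³)/12 = 4.118×10^4 mm⁴
I = 4.118×10^-8 m⁴
Required critical load P_cr = n·P = 3.6 × 16.5 = 59.40 kN = 5.940×10^4 N
From P_cr = π²EI/(K·L)²:  L = (1/K)·√(π²EI/P_cr) = (1/0.5)·√(π²×1.07×10^11×4.118×10^-8/5.940×10^4)
L = 1.71 m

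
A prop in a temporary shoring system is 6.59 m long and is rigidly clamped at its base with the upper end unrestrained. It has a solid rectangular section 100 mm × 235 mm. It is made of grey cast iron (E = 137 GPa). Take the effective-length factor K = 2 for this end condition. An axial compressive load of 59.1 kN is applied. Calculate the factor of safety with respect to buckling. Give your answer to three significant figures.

Buckling occurs about the weak axis: I_min = h·b³/12 with b = 100 mm (the shorter side).
I_min = 235×100³/12 = 1.958×10^7 mm⁴
I = 1.958×10^7 mm⁴ = 1.958×10^-5 m⁴
Effective length L_e = K·L = 2 × 6.59 = 13.18 m
P_cr = π²EI / L_e² = π² × 137×10⁹ × 1.958×10^-5 / 13.18² = 1.524×10^5 N
Factor of safety n = P_cr / P = 152.43 / 59.1 = 2.58

n ≈ 2.58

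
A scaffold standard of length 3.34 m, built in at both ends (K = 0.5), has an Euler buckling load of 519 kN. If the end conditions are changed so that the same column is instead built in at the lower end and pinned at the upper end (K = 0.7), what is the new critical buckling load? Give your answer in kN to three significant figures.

P_cr ≈ 265 kN

P_cr ∝ 1/K², so P_cr,new = P_cr,old × (K_old/K_new)² = 519 × (0.5/0.7)²
= 519 × 0.5102 = 265 kN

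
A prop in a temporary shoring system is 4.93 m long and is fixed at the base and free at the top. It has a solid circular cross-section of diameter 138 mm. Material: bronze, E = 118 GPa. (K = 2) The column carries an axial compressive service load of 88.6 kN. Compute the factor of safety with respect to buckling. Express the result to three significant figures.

n ≈ 2.41

I = πd⁴/64 = π×138⁴/64 = 1.780×10^7 mm⁴
I = 1.780×10^7 mm⁴ = 1.780×10^-5 m⁴
Effective length L_e = K·L = 2 × 4.93 = 9.860 m
P_cr = π²EI / L_e² = π² × 118×10⁹ × 1.780×10^-5 / 9.860² = 2.133×10^5 N
Factor of safety n = P_cr / P = 213.26 / 88.6 = 2.41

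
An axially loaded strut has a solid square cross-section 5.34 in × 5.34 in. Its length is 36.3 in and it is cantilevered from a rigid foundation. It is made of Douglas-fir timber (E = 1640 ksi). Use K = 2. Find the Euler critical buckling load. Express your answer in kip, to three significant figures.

P_cr ≈ 208 kip

I = a⁴/12 = 5.34⁴/12 = 67.76 in⁴
Effective length L_e = K·L = 2 × 36.3 = 72.60 in
P_cr = π²EI / L_e² = π² × 1640×10³ × 67.76 / 72.60² = 2.081×10^5 lb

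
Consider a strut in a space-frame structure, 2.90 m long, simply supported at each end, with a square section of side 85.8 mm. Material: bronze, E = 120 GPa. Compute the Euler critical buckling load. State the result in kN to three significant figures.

P_cr ≈ 636 kN

I = a⁴/12 = 85.8⁴/12 = 4.516×10^6 mm⁴
I = 4.516×10^6 mm⁴ = 4.516×10^-6 m⁴
Effective length L_e = K·L = 1 × 2.90 = 2.900 m
P_cr = π²EI / L_e² = π² × 120×10⁹ × 4.516×10^-6 / 2.900² = 6.360×10^5 N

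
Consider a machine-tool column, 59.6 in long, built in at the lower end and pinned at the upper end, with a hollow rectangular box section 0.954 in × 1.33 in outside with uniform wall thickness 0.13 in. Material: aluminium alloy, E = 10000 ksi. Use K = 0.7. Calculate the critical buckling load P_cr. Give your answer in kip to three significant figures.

Inner dimensions: h_i = 1.33 − 2×0.13 = 1.070 in, b_i = 0.954 − 2×0.13 = 0.6940 in
Weak-axis I_min = (h_o·b_o³ − h_i·b_i³)/12 with b_o = 0.954, b_i = 0.6940 in (shorter outer/inner sides).
I_min = (1.33×0.954³ − 1.070×0.6940³)/12 = 6.643×10^-2 in⁴
Effective length L_e = K·L = 0.7 × 59.6 = 41.72 in
P_cr = π²EI / L_e² = π² × 10000×10³ × 6.643×10^-2 / 41.72² = 3.767×10^3 lb

P_cr ≈ 3.77 kip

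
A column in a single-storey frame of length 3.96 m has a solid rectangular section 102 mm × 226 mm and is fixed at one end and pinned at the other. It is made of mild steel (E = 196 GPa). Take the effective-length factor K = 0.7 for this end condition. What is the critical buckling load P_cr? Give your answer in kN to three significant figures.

Buckling occurs about the weak axis: I_min = h·b³/12 with b = 102 mm (the shorter side).
I_min = 226×102³/12 = 1.999×10^7 mm⁴
I = 1.999×10^7 mm⁴ = 1.999×10^-5 m⁴
Effective length L_e = K·L = 0.7 × 3.96 = 2.772 m
P_cr = π²EI / L_e² = π² × 196×10⁹ × 1.999×10^-5 / 2.772² = 5.031×10^6 N

P_cr ≈ 5030 kN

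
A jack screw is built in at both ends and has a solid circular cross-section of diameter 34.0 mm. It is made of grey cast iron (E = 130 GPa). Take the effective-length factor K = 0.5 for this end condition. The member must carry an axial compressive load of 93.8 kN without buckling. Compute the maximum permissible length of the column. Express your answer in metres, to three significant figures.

I = πd⁴/64 = π×34.0⁴/64 = 6.560×10^4 mm⁴
I = 6.560×10^-8 m⁴
At the buckling limit P_cr = P = 9.380×10^4 N
From P_cr = π²EI/(K·L)²:  L = (1/K)·√(π²EI/P_cr) = (1/0.5)·√(π²×1.30×10^11×6.560×10^-8/9.380×10^4)
L = 1.89 m

L_max ≈ 1.89 m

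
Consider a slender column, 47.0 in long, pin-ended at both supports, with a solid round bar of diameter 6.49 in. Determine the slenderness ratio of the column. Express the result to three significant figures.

λ ≈ 29.0

For a solid circle r = d/4 = 6.49/4 = 1.622 in
L_e = K·L = 1 × 47.0 = 47.00 in
λ = L_e / r_min = 47.000 / 1.622 = 29.0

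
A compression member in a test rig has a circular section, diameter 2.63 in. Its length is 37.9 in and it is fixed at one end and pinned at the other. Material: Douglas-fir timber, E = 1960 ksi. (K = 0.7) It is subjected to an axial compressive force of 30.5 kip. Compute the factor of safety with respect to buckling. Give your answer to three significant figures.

n ≈ 2.12

I = πd⁴/64 = π×2.63⁴/64 = 2.349 in⁴
Effective length L_e = K·L = 0.7 × 37.9 = 26.53 in
P_cr = π²EI / L_e² = π² × 1960×10³ × 2.349 / 26.53² = 6.455×10^4 lb
Factor of safety n = P_cr / P = 64.547 / 30.5 = 2.12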